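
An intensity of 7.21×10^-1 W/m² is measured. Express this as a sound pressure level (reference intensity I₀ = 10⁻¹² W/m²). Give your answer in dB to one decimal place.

L = 10·log₁₀(I/I₀) = 10·log₁₀(7.21×10^-1/10⁻¹²) = 10·log₁₀(7.21×10^11).
L = 10·(0.8579 + 11) = 118.58 dB.

118.6 dB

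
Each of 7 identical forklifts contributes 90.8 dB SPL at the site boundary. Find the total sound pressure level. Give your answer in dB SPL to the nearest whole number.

99 dB SPL

L_total = L₁ + 10·log₁₀ N for N identical incoherent sources.
L_total = 90.8 + 10·log₁₀(7) = 90.8 + 8.451 = 99.25 dB SPL.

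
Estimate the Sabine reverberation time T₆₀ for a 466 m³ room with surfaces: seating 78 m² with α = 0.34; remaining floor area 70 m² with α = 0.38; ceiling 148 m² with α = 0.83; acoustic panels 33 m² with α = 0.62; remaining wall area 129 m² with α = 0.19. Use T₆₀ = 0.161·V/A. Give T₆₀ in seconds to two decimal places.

Total absorption A = 78·0.34 + 70·0.38 + 148·0.83 + 33·0.62 + 129·0.19 = 220.93 m² sabins.
T₆₀ = 0.161·V/A = 0.161·466/220.93 = 0.340 s.

0.34 s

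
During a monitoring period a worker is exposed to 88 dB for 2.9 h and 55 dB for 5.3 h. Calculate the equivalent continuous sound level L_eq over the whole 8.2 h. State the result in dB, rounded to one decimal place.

83.5 dB

Weight each interval's intensity by its duration and average over T = 8.2 h:
Σ tᵢ·10^(Lᵢ/10) = 2.9·10^(88/10) + 5.3·10^(55/10) = 1.831e+09.
L_eq = 10·log₁₀(1.831e+09/8.2) = 83.49 dB.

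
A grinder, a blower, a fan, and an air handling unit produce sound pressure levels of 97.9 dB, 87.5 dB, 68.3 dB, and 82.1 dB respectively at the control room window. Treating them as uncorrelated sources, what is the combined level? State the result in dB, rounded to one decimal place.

98.4 dB

For uncorrelated sources the intensities add, so convert each level to linear form, sum, and take 10·log₁₀ of the total.
Σ 10^(L/10) = 10^(97.9/10) + 10^(87.5/10) + 10^(68.3/10) + 10^(82.1/10) = 6.897e+09.
L_total = 10·log₁₀(6.897e+09) = 98.39 dB.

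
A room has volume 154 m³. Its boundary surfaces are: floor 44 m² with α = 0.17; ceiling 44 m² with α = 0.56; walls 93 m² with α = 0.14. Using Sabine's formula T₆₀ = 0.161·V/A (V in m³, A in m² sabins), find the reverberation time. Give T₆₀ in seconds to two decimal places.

Summing Sᵢαᵢ: 44·0.17 + 44·0.56 + 93·0.14 = 45.14 m².
T₆₀ = 0.161·V/A = 0.161·154/45.14 = 0.549 s.

0.55 s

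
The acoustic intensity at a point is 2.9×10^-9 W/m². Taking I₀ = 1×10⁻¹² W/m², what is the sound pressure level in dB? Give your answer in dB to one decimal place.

L = 10·log₁₀(I/I₀) = 10·log₁₀(2.9×10^-9/10⁻¹²) = 10·log₁₀(2.9×10^3).
L = 10·(0.4624 + 3) = 34.62 dB.

34.6 dB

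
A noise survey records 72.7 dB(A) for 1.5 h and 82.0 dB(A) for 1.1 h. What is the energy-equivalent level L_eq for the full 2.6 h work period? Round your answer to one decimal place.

78.9 dB(A)

Weight each interval's intensity by its duration and average over T = 2.6 h:
Σ tᵢ·10^(Lᵢ/10) = 1.5·10^(72.7/10) + 1.1·10^(82.0/10) = 2.023e+08.
L_eq = 10·log₁₀(2.023e+08/2.6) = 78.91 dB(A).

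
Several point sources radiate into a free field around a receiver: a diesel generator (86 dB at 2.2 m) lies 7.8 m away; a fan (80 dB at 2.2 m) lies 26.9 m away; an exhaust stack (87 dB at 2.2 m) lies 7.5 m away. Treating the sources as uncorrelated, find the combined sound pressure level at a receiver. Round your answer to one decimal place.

Propagate each source to the receiver with L = L_ref − 20·log₁₀(r/r_ref), then add intensities.
diesel generator: 86 − 20·log₁₀(7.8/2.2) = 86 − 10.99 = 75.01 dB.
fan: 80 − 20·log₁₀(26.9/2.2) = 80 − 21.75 = 58.25 dB.
exhaust stack: 87 − 20·log₁₀(7.5/2.2) = 87 − 10.65 = 76.35 dB.
Σ 10^(L/10) = 7.546e+07 → L_total = 10·log₁₀(7.546e+07) = 78.78 dB.

78.8 dB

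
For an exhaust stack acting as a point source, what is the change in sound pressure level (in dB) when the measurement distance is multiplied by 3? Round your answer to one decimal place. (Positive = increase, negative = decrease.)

-9.5 dB

With spherical spreading the level changes by −20·log₁₀(r₂/r₁).
ΔL = −20·log₁₀(3) = -9.54 dB.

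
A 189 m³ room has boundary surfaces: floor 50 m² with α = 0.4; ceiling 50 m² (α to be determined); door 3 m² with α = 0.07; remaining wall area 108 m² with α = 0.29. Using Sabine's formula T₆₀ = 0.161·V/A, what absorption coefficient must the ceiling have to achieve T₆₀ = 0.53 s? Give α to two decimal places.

0.12

A = 0.161·V/T₆₀ = 0.161·189/0.53 = 57.41 m² sabins.
Absorption from the other surfaces = 50·0.4 + 3·0.07 + 108·0.29 = 51.53 m², so the ceiling must supply 5.88 m² over 50 m².
α = 5.88/50 = 0.118.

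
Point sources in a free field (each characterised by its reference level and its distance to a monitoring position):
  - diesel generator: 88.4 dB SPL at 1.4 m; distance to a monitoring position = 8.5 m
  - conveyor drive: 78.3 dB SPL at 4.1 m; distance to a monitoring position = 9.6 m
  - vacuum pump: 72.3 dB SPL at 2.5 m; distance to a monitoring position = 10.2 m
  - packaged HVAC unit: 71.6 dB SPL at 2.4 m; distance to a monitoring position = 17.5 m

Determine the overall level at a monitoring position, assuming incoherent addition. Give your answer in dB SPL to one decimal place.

75.1 dB SPL

Apply inverse-square spreading to bring every level to the receiver, then sum 10^(L/10).
diesel generator: 88.4 − 20·log₁₀(8.5/1.4) = 88.4 − 15.67 = 72.73 dB SPL.
conveyor drive: 78.3 − 20·log₁₀(9.6/4.1) = 78.3 − 7.39 = 70.91 dB SPL.
vacuum pump: 72.3 − 20·log₁₀(10.2/2.5) = 72.3 − 12.21 = 60.09 dB SPL.
packaged HVAC unit: 71.6 − 20·log₁₀(17.5/2.4) = 71.6 − 17.26 = 54.34 dB SPL.
Σ 10^(L/10) = 3.239e+07 → L_total = 10·log₁₀(3.239e+07) = 75.10 dB SPL.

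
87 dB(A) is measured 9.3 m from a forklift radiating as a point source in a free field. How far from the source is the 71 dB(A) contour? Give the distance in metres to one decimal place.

The 16.0 dB drop corresponds to a distance ratio of 10^(16.0/20) for a point source.
r₂ = 9.3·10^((87−71)/20) = 9.3·10^(16.0/20) = 58.68 m.

58.7 m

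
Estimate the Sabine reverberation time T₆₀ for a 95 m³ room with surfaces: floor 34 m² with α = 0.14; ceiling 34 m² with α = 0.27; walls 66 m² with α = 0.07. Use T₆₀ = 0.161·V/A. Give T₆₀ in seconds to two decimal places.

Total absorption A = 34·0.14 + 34·0.27 + 66·0.07 = 18.56 m² sabins.
T₆₀ = 0.161 × 95 / 18.56 = 0.824 s.

0.82 s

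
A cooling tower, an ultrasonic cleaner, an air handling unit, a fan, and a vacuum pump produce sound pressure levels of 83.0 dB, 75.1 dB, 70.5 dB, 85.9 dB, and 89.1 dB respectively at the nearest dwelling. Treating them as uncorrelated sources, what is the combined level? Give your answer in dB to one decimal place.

91.6 dB

For uncorrelated sources the intensities add, so convert each level to linear form, sum, and take 10·log₁₀ of the total.
Σ 10^(L/10) = 10^(83.0/10) + 10^(75.1/10) + 10^(70.5/10) + 10^(85.9/10) + 10^(89.1/10) = 1.445e+09.
L_total = 10·log₁₀(1.445e+09) = 91.60 dB.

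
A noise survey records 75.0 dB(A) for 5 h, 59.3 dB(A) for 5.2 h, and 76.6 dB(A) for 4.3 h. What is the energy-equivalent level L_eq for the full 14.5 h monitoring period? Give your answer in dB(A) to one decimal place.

The energy average is taken in the linear domain: L_eq = 10·log₁₀[(Σ tᵢ·10^(Lᵢ/10))/T], T = 14.5 h.
Σ tᵢ·10^(Lᵢ/10) = 5·10^(75.0/10) + 5.2·10^(59.3/10) + 4.3·10^(76.6/10) = 3.591e+08.
L_eq = 10·log₁₀(3.591e+08/14.5) = 73.94 dB(A).

73.9 dB(A)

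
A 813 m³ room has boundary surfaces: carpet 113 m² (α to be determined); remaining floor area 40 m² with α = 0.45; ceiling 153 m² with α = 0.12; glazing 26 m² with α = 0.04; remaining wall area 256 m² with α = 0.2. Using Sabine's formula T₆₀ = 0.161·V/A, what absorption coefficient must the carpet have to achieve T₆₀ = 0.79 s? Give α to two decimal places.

0.68

From T₆₀ = 0.161·V/A, the target T₆₀ = 0.79 s needs A = 0.161·813/0.79 = 165.69 m².
Absorption from the other surfaces = 40·0.45 + 153·0.12 + 26·0.04 + 256·0.2 = 88.60 m², so the carpet must supply 77.09 m² over 113 m².
α = 77.09/113 = 0.682.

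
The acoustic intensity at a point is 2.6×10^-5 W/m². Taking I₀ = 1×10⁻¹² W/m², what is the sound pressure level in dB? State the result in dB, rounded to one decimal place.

74.1 dB

Dividing by I₀ shifts the exponent by 12: I/I₀ = 2.6×10^7.
L = 10·(0.4150 + 7) = 74.15 dB.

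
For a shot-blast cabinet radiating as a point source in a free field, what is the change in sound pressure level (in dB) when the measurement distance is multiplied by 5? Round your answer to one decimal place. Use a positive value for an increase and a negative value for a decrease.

-14.0 dB

With spherical spreading the level changes by −20·log₁₀(r₂/r₁).
ΔL = −20·log₁₀(5) = -13.98 dB.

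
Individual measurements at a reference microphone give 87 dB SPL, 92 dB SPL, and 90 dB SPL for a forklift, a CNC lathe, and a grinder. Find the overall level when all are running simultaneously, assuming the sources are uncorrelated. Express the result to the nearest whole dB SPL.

For uncorrelated sources the intensities add, so convert each level to linear form, sum, and take 10·log₁₀ of the total.
Σ 10^(L/10) = 10^(87/10) + 10^(92/10) + 10^(90/10) = 3.086e+09.
L_total = 10·log₁₀(3.086e+09) = 94.89 dB SPL.

95 dB SPL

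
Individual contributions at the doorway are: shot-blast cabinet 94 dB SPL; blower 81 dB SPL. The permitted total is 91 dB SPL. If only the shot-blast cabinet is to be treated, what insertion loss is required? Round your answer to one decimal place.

3.5 dB

Fixed contribution from the other source: Σ 10^(L/10) = 10^(81/10) = 1.259e+08 (81.00 dB SPL).
To meet 91 dB SPL overall, the treated shot-blast cabinet may contribute at most 10^(91/10) − 1.259e+08 = 1.133e+09, i.e. 90.54 dB SPL.
Required insertion loss = 94 − 90.54 = 3.46 dB.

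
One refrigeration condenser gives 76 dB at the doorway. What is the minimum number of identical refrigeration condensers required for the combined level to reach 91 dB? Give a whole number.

32

N identical sources give L₁ + 10·log₁₀ N, so require 10·log₁₀ N ≥ 91 − 76 = 15.0 dB.
N ≥ 10^(15.0/10) = 31.623, so N = 32.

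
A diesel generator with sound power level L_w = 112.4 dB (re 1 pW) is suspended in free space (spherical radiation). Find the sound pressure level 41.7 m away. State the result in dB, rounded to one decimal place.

69.0 dB

Free-field spherical radiation: L_p = L_w − 10·log₁₀(4π·r²), r = 41.7 m.
4π·r² = 2.185e+04 m², 10·log₁₀ of that is 43.395 dB.
L_p = 112.4 − 43.395 = 69.01 dB.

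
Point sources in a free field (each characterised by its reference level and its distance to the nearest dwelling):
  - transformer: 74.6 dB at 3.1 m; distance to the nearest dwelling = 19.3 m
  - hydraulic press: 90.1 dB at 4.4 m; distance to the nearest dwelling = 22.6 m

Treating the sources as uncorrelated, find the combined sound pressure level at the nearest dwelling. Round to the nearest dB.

76 dB

Apply inverse-square spreading to bring every level to the receiver, then sum 10^(L/10).
transformer: 74.6 − 20·log₁₀(19.3/3.1) = 74.6 − 15.88 = 58.72 dB.
hydraulic press: 90.1 − 20·log₁₀(22.6/4.4) = 90.1 − 14.21 = 75.89 dB.
Σ 10^(L/10) = 3.953e+07 → L_total = 10·log₁₀(3.953e+07) = 75.97 dB.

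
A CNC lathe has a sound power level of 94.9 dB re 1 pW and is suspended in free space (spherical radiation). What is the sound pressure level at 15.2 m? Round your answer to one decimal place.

60.3 dB

The power spreads over a sphere of area 4π·r², so L_p = L_w − 10·log₁₀(4π·r²).
4π·r² = 2903 m², 10·log₁₀ of that is 34.629 dB.
L_p = 94.9 − 34.629 = 60.27 dB.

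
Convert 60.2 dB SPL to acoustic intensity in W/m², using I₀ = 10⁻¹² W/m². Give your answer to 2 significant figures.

I/I₀ = 10^(60.2/10) = 1.047e+06, so I = 1.047e+06 × 10⁻¹² W/m².

1.0e-06 W/m²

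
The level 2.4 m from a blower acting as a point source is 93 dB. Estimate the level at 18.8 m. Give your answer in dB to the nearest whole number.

75 dB

Spherical spreading from a point source gives a 20·log₁₀(r₂/r₁) drop.
L₂ = 93 − 20·log₁₀(18.8/2.4) = 93 − 17.879 = 75.12 dB.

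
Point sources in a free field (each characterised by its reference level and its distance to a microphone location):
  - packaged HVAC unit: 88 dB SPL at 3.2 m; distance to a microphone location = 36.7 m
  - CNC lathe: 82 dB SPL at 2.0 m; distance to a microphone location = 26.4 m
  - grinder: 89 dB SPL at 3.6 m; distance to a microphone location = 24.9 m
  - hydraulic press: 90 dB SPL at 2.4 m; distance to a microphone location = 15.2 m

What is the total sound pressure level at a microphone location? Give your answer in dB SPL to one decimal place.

76.7 dB SPL

Propagate each source to the receiver with L = L_ref − 20·log₁₀(r/r_ref), then add intensities.
packaged HVAC unit: 88 − 20·log₁₀(36.7/3.2) = 88 − 21.19 = 66.81 dB SPL.
CNC lathe: 82 − 20·log₁₀(26.4/2.0) = 82 − 22.41 = 59.59 dB SPL.
grinder: 89 − 20·log₁₀(24.9/3.6) = 89 − 16.80 = 72.20 dB SPL.
hydraulic press: 90 − 20·log₁₀(15.2/2.4) = 90 − 16.03 = 73.97 dB SPL.
Σ 10^(L/10) = 4.724e+07 → L_total = 10·log₁₀(4.724e+07) = 76.74 dB SPL.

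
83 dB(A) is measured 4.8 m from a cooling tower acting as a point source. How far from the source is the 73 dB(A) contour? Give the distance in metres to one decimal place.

15.2 m

For a point source L₁ − L₂ = 20·log₁₀(r₂/r₁), so r₂ = r₁·10^((L₁−L₂)/20).
r₂ = 4.8·10^((83−73)/20) = 4.8·10^(10.0/20) = 15.18 m.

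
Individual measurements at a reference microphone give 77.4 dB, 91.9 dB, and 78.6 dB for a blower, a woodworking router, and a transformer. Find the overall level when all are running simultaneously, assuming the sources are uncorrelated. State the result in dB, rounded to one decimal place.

For uncorrelated sources the intensities add, so convert each level to linear form, sum, and take 10·log₁₀ of the total.
Σ 10^(L/10) = 10^(77.4/10) + 10^(91.9/10) + 10^(78.6/10) = 1.676e+09.
L_total = 10·log₁₀(1.676e+09) = 92.24 dB.

92.2 dB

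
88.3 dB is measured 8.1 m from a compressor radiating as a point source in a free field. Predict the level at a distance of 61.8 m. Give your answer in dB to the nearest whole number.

For a point source, L₂ = L₁ − 20·log₁₀(r₂/r₁).
L₂ = 88.3 − 20·log₁₀(61.8/8.1) = 88.3 − 17.650 = 70.65 dB.

71 dB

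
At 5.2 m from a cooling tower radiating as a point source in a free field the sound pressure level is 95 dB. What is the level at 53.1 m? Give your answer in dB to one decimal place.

74.8 dB

For a point source, L₂ = L₁ − 20·log₁₀(r₂/r₁).
L₂ = 95 − 20·log₁₀(53.1/5.2) = 95 − 20.182 = 74.82 dB.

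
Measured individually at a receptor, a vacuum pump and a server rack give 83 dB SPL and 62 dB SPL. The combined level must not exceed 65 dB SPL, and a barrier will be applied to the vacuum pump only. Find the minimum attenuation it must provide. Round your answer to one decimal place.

Fixed contribution from the other source: Σ 10^(L/10) = 10^(62/10) = 1.585e+06 (62.00 dB SPL).
To meet 65 dB SPL overall, the treated vacuum pump may contribute at most 10^(65/10) − 1.585e+06 = 1.577e+06, i.e. 61.98 dB SPL.
Required insertion loss = 83 − 61.98 = 21.02 dB.

21.0 dB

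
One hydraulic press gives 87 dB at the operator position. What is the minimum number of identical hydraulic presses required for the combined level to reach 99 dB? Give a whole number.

16

N identical sources give L₁ + 10·log₁₀ N, so require 10·log₁₀ N ≥ 99 − 87 = 12.0 dB.
N ≥ 10^(12.0/10) = 15.849, so N = 16.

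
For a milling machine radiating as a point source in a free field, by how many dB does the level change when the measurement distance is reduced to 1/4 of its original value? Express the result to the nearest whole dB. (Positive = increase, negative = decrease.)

With spherical spreading the level changes by −20·log₁₀(r₂/r₁).
ΔL = −20·log₁₀(0.25) = +12.04 dB.

+12 dB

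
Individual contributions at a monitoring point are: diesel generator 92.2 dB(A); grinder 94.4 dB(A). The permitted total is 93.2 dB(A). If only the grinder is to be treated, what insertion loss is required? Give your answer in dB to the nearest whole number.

8 dB

Fixed contribution from the other source: Σ 10^(L/10) = 10^(92.2/10) = 1.660e+09 (92.20 dB(A)).
To meet 93.2 dB(A) overall, the treated grinder may contribute at most 10^(93.2/10) − 1.660e+09 = 4.297e+08, i.e. 86.33 dB(A).
Required insertion loss = 94.4 − 86.33 = 8.07 dB.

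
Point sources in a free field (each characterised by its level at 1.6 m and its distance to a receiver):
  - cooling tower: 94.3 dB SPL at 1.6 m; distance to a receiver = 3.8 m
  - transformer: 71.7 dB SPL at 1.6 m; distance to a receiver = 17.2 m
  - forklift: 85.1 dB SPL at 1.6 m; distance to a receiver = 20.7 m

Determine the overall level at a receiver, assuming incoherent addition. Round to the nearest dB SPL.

Apply inverse-square spreading to bring every level to the receiver, then sum 10^(L/10).
cooling tower: 94.3 − 20·log₁₀(3.8/1.6) = 94.3 − 7.51 = 86.79 dB SPL.
transformer: 71.7 − 20·log₁₀(17.2/1.6) = 71.7 − 20.63 = 51.07 dB SPL.
forklift: 85.1 − 20·log₁₀(20.7/1.6) = 85.1 − 22.24 = 62.86 dB SPL.
Σ 10^(L/10) = 4.792e+08 → L_total = 10·log₁₀(4.792e+08) = 86.81 dB SPL.

87 dB SPL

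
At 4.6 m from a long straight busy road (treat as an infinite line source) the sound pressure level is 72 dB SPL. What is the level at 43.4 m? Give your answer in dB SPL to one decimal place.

62.3 dB SPL

Cylindrical spreading from a line source gives a 10·log₁₀(r₂/r₁) drop.
L₂ = 72 − 10·log₁₀(43.4/4.6) = 72 − 9.747 = 62.25 dB SPL.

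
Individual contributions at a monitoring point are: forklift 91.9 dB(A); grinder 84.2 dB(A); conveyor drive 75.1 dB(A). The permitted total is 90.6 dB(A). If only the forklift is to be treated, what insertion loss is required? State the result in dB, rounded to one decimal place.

2.6 dB

Fixed contribution from the other sources: Σ 10^(L/10) = 10^(84.2/10) + 10^(75.1/10) = 2.954e+08 (84.70 dB(A)).
The limit corresponds to 10^(90.6/10) = 1.148e+09; subtracting the fixed part leaves 8.528e+08 for the forklift, i.e. 89.31 dB(A).
So the forklift must be reduced from 91.9 to 89.31 dB(A): IL = 2.59 dB.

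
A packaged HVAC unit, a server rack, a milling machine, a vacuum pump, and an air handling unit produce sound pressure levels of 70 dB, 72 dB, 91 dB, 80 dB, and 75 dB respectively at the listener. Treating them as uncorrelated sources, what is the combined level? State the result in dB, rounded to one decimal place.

91.5 dB

For uncorrelated sources the intensities add, so convert each level to linear form, sum, and take 10·log₁₀ of the total.
Σ 10^(L/10) = 10^(70/10) + 10^(72/10) + 10^(91/10) + 10^(80/10) + 10^(75/10) = 1.416e+09.
L_total = 10·log₁₀(1.416e+09) = 91.51 dB.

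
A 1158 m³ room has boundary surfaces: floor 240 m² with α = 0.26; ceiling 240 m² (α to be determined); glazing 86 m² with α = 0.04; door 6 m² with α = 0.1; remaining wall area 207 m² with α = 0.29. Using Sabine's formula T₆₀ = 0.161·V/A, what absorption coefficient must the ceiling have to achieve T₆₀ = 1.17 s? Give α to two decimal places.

0.14

From T₆₀ = 0.161·V/A, the target T₆₀ = 1.17 s needs A = 0.161·1158/1.17 = 159.35 m².
Absorption from the other surfaces = 240·0.26 + 86·0.04 + 6·0.1 + 207·0.29 = 126.47 m², so the ceiling must supply 32.88 m² over 240 m².
α = 32.88/240 = 0.137.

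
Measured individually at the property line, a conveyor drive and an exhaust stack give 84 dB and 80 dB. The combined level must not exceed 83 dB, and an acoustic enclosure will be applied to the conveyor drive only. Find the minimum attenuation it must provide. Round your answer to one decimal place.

4.0 dB

Fixed contribution from the other source: Σ 10^(L/10) = 10^(80/10) = 1.000e+08 (80.00 dB).
To meet 83 dB overall, the treated conveyor drive may contribute at most 10^(83/10) − 1.000e+08 = 9.953e+07, i.e. 79.98 dB.
So the conveyor drive must be reduced from 84 to 79.98 dB: IL = 4.02 dB.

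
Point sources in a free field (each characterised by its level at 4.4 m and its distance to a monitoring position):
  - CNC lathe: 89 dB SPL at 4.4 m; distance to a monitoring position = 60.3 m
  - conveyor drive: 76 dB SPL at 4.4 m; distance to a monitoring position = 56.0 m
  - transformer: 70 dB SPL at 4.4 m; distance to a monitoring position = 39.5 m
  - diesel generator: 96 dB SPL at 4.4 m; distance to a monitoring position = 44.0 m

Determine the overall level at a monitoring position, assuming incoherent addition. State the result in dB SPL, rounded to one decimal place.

76.5 dB SPL

Apply inverse-square spreading to bring every level to the receiver, then sum 10^(L/10).
CNC lathe: 89 − 20·log₁₀(60.3/4.4) = 89 − 22.74 = 66.26 dB SPL.
conveyor drive: 76 − 20·log₁₀(56.0/4.4) = 76 − 22.09 = 53.91 dB SPL.
transformer: 70 − 20·log₁₀(39.5/4.4) = 70 − 19.06 = 50.94 dB SPL.
diesel generator: 96 − 20·log₁₀(44.0/4.4) = 96 − 20.00 = 76.00 dB SPL.
Σ 10^(L/10) = 4.441e+07 → L_total = 10·log₁₀(4.441e+07) = 76.47 dB SPL.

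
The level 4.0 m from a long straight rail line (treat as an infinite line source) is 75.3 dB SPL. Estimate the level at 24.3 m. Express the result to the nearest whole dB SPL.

67 dB SPL

For a line source, L₂ = L₁ − 10·log₁₀(r₂/r₁).
L₂ = 75.3 − 10·log₁₀(24.3/4.0) = 75.3 − 7.835 = 67.46 dB SPL.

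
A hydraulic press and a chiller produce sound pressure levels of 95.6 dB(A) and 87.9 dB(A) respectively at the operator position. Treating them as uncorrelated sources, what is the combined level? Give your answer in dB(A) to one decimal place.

Incoherent sources combine by intensity addition: L_total = 10·log₁₀(Σ 10^(L_i/10)).
Σ 10^(L/10) = 10^(95.6/10) + 10^(87.9/10) = 4.247e+09.
L_total = 10·log₁₀(4.247e+09) = 96.28 dB(A).

96.3 dB(A)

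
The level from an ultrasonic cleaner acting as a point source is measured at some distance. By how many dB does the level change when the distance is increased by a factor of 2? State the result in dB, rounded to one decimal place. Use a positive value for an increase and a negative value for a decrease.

With spherical spreading the level changes by −20·log₁₀(r₂/r₁).
ΔL = −20·log₁₀(2) = -6.02 dB.

-6.0 dB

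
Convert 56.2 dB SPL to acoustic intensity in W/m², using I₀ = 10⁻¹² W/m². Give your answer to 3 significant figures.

4.17e-07 W/m²

I = I₀·10^(L/10) = 10⁻¹² × 10^(56.2/10) = 10^(-6.380).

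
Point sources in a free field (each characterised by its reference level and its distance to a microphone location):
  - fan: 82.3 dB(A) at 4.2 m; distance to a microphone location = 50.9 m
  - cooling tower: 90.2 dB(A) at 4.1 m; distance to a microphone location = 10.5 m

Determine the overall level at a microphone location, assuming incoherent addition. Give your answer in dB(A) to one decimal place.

Apply inverse-square spreading to bring every level to the receiver, then sum 10^(L/10).
fan: 82.3 − 20·log₁₀(50.9/4.2) = 82.3 − 21.67 = 60.63 dB(A).
cooling tower: 90.2 − 20·log₁₀(10.5/4.1) = 90.2 − 8.17 = 82.03 dB(A).
Σ 10^(L/10) = 1.608e+08 → L_total = 10·log₁₀(1.608e+08) = 82.06 dB(A).

82.1 dB(A)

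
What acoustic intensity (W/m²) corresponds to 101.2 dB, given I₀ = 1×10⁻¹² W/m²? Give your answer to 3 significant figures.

I/I₀ = 10^(101.2/10) = 1.318e+10, so I = 1.318e+10 × 10⁻¹² W/m².

0.0132 W/m²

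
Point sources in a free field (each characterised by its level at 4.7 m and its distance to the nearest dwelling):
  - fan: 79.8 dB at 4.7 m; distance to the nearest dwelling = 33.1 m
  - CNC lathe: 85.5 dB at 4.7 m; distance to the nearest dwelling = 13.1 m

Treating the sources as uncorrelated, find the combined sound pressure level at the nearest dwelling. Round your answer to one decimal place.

76.8 dB

Propagate each source to the receiver with L = L_ref − 20·log₁₀(r/r_ref), then add intensities.
fan: 79.8 − 20·log₁₀(33.1/4.7) = 79.8 − 16.95 = 62.85 dB.
CNC lathe: 85.5 − 20·log₁₀(13.1/4.7) = 85.5 − 8.90 = 76.60 dB.
Σ 10^(L/10) = 4.760e+07 → L_total = 10·log₁₀(4.760e+07) = 76.78 dB.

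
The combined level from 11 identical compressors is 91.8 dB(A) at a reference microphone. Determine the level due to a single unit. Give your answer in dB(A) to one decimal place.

81.4 dB(A)

Dividing the total intensity by 11 lowers the level by 10·log₁₀ 11 = 10.414 dB: L₁ = 91.8 − 10.414.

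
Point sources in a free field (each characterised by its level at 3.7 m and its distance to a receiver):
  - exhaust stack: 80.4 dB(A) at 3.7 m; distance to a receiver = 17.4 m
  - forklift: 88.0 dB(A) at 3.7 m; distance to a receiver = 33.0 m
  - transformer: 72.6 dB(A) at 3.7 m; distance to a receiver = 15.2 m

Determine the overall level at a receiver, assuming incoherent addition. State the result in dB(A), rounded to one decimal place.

71.5 dB(A)

First find each source's level at the receiver (point-source: −20·log₁₀(r/r_ref)), then combine on an intensity basis.
exhaust stack: 80.4 − 20·log₁₀(17.4/3.7) = 80.4 − 13.45 = 66.95 dB(A).
forklift: 88.0 − 20·log₁₀(33.0/3.7) = 88.0 − 19.01 = 68.99 dB(A).
transformer: 72.6 − 20·log₁₀(15.2/3.7) = 72.6 − 12.27 = 60.33 dB(A).
Σ 10^(L/10) = 1.397e+07 → L_total = 10·log₁₀(1.397e+07) = 71.45 dB(A).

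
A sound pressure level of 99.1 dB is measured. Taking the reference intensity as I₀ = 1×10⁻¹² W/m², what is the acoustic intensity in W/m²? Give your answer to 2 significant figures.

0.0081 W/m²

I/I₀ = 10^(99.1/10) = 8.128e+09, so I = 8.128e+09 × 10⁻¹² W/m².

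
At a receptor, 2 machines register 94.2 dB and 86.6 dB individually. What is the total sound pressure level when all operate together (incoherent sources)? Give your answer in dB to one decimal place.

94.9 dB

Incoherent sources combine by intensity addition: L_total = 10·log₁₀(Σ 10^(L_i/10)).
Σ 10^(L/10) = 10^(94.2/10) + 10^(86.6/10) = 3.087e+09.
L_total = 10·log₁₀(3.087e+09) = 94.90 dB.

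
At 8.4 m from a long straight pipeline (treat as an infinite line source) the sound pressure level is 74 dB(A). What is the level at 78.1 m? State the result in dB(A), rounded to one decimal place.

Line-source attenuation: ΔL = 10·log₁₀(r₂/r₁) = 10·log₁₀(78.1/8.4) = 9.684 dB.
L₂ = 74 − 10·log₁₀(78.1/8.4) = 74 − 9.684 = 64.32 dB(A).

64.3 dB(A)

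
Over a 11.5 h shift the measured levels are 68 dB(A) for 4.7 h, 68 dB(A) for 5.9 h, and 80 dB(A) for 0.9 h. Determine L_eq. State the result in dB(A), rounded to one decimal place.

L_eq = 10·log₁₀[(1/T)·Σ tᵢ·10^(Lᵢ/10)] with T = 11.5 h.
Σ tᵢ·10^(Lᵢ/10) = 4.7·10^(68/10) + 5.9·10^(68/10) + 0.9·10^(80/10) = 1.569e+08.
L_eq = 10·log₁₀(1.569e+08/11.5) = 71.35 dB(A).

71.3 dB(A)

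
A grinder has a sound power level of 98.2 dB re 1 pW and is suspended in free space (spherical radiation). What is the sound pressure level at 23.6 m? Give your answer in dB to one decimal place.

59.7 dB

The power spreads over a sphere of area 4π·r², so L_p = L_w − 10·log₁₀(4π·r²).
4π·r² = 6999 m², 10·log₁₀ of that is 38.450 dB.
L_p = 98.2 − 38.450 = 59.75 dB.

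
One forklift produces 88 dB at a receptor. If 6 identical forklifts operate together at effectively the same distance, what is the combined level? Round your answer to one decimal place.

With 6 equal, uncorrelated contributions the intensity is 6× that of one unit, giving a rise of 10·log₁₀ 6.
L_total = 88 + 10·log₁₀(6) = 88 + 7.782 = 95.78 dB.

95.8 dB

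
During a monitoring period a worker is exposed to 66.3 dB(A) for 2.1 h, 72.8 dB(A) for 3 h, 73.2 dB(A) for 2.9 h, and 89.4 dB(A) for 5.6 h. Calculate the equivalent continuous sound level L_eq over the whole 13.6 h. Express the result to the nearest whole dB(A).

L_eq = 10·log₁₀[(1/T)·Σ tᵢ·10^(Lᵢ/10)] with T = 13.6 h.
Σ tᵢ·10^(Lᵢ/10) = 2.1·10^(66.3/10) + 3·10^(72.8/10) + 2.9·10^(73.2/10) + 5.6·10^(89.4/10) = 5.004e+09.
L_eq = 10·log₁₀(5.004e+09/13.6) = 85.66 dB(A).

86 dB(A)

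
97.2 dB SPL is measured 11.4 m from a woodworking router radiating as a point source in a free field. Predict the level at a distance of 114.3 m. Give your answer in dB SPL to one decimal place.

77.2 dB SPL

Spherical spreading from a point source gives a 20·log₁₀(r₂/r₁) drop.
L₂ = 97.2 − 20·log₁₀(114.3/11.4) = 97.2 − 20.023 = 77.18 dB SPL.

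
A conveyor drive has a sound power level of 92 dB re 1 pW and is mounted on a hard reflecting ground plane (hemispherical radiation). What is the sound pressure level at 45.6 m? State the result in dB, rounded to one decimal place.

50.8 dB

The power spreads over a hemisphere of area 2π·r², so L_p = L_w − 10·log₁₀(2π·r²).
2π·r² = 1.307e+04 m², 10·log₁₀ of that is 41.161 dB.
L_p = 92 − 41.161 = 50.84 dB.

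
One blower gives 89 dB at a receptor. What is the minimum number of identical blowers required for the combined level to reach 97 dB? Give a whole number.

7

The shortfall is 97 − 89 = 8.0 dB, and N units add 10·log₁₀ N, so need 10·log₁₀ N ≥ 8.0.
N ≥ 10^(8.0/10) = 6.310, so N = 7.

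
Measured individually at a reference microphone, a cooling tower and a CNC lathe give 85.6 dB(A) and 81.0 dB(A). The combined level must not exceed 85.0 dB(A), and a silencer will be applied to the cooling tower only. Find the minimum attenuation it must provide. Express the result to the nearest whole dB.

3 dB

The untreated sources together contribute 10^(81.0/10) = 1.259e+08, i.e. 81.00 dB(A).
To meet 85.0 dB(A) overall, the treated cooling tower may contribute at most 10^(85.0/10) − 1.259e+08 = 1.903e+08, i.e. 82.80 dB(A).
Required insertion loss = 85.6 − 82.80 = 2.80 dB.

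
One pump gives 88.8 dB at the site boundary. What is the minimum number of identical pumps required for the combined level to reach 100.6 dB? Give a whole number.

16

Need L₁ + 10·log₁₀ N ≥ 100.6, i.e. log₁₀ N ≥ 1.18.
N ≥ 10^(11.8/10) = 15.136, so N = 16.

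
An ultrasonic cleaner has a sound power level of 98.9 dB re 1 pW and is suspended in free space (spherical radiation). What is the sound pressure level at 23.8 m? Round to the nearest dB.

L_p = L_w − 10·log₁₀(4π·r²) with r = 23.8 m.
4π·r² = 7118 m², 10·log₁₀ of that is 38.524 dB.
L_p = 98.9 − 38.524 = 60.38 dB.

60 dB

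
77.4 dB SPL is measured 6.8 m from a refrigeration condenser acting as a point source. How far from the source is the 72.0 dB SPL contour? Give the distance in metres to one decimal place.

For a point source L₁ − L₂ = 20·log₁₀(r₂/r₁), so r₂ = r₁·10^((L₁−L₂)/20).
r₂ = 6.8·10^((77.4−72.0)/20) = 6.8·10^(5.4/20) = 12.66 m.

12.7 m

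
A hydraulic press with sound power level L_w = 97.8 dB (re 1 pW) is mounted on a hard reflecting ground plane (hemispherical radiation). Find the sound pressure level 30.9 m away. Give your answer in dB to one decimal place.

60.0 dB

The power spreads over a hemisphere of area 2π·r², so L_p = L_w − 10·log₁₀(2π·r²).
2π·r² = 5999 m², 10·log₁₀ of that is 37.781 dB.
L_p = 97.8 − 37.781 = 60.02 dB.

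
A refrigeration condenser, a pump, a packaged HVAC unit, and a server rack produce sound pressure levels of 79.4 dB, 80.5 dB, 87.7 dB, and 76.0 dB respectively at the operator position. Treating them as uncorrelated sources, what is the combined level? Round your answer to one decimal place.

89.2 dB

Incoherent sources combine by intensity addition: L_total = 10·log₁₀(Σ 10^(L_i/10)).
Σ 10^(L/10) = 10^(79.4/10) + 10^(80.5/10) + 10^(87.7/10) + 10^(76.0/10) = 8.280e+08.
L_total = 10·log₁₀(8.280e+08) = 89.18 dB.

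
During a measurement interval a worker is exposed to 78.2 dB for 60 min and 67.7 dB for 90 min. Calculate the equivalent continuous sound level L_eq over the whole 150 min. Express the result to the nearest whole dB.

Weight each interval's intensity by its duration and average over T = 150 min:
Σ tᵢ·10^(Lᵢ/10) = 60·10^(78.2/10) + 90·10^(67.7/10) = 4.494e+09.
L_eq = 10·log₁₀(4.494e+09/150) = 74.77 dB.

75 dB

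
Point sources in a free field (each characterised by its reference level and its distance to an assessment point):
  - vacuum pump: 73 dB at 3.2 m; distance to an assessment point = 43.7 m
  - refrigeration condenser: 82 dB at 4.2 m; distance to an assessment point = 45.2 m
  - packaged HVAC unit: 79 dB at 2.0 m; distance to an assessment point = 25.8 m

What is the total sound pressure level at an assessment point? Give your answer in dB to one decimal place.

62.9 dB

First find each source's level at the receiver (point-source: −20·log₁₀(r/r_ref)), then combine on an intensity basis.
vacuum pump: 73 − 20·log₁₀(43.7/3.2) = 73 − 22.71 = 50.29 dB.
refrigeration condenser: 82 − 20·log₁₀(45.2/4.2) = 82 − 20.64 = 61.36 dB.
packaged HVAC unit: 79 − 20·log₁₀(25.8/2.0) = 79 − 22.21 = 56.79 dB.
Σ 10^(L/10) = 1.953e+06 → L_total = 10·log₁₀(1.953e+06) = 62.91 dB.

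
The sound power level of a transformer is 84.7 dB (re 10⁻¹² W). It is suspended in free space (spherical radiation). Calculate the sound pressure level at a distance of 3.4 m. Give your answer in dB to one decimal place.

The power spreads over a sphere of area 4π·r², so L_p = L_w − 10·log₁₀(4π·r²).
4π·r² = 145.3 m², 10·log₁₀ of that is 21.622 dB.
L_p = 84.7 − 21.622 = 63.08 dB.

63.1 dB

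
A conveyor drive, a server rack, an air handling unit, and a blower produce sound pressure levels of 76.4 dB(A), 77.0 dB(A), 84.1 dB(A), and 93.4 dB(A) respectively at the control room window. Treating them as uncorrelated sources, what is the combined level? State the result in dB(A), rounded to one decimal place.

94.0 dB(A)

For uncorrelated sources the intensities add, so convert each level to linear form, sum, and take 10·log₁₀ of the total.
Σ 10^(L/10) = 10^(76.4/10) + 10^(77.0/10) + 10^(84.1/10) + 10^(93.4/10) = 2.539e+09.
L_total = 10·log₁₀(2.539e+09) = 94.05 dB(A).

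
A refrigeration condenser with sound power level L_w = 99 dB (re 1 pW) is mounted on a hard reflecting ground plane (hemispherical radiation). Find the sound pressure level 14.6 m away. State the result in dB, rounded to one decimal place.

67.7 dB

The power spreads over a hemisphere of area 2π·r², so L_p = L_w − 10·log₁₀(2π·r²).
2π·r² = 1339 m², 10·log₁₀ of that is 31.269 dB.
L_p = 99 − 31.269 = 67.73 dB.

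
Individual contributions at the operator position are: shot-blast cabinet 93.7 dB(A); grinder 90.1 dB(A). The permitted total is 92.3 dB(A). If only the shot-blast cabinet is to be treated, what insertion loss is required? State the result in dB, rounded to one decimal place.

5.4 dB

Fixed contribution from the other source: Σ 10^(L/10) = 10^(90.1/10) = 1.023e+09 (90.10 dB(A)).
The limit corresponds to 10^(92.3/10) = 1.698e+09; subtracting the fixed part leaves 6.750e+08 for the shot-blast cabinet, i.e. 88.29 dB(A).
Required insertion loss = 93.7 − 88.29 = 5.41 dB.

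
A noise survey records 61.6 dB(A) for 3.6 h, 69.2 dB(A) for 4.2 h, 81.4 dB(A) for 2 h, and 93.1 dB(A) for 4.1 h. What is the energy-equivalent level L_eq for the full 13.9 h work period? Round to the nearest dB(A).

88 dB(A)

The energy average is taken in the linear domain: L_eq = 10·log₁₀[(Σ tᵢ·10^(Lᵢ/10))/T], T = 13.9 h.
Σ tᵢ·10^(Lᵢ/10) = 3.6·10^(61.6/10) + 4.2·10^(69.2/10) + 2·10^(81.4/10) + 4.1·10^(93.1/10) = 8.687e+09.
L_eq = 10·log₁₀(8.687e+09/13.9) = 87.96 dB(A).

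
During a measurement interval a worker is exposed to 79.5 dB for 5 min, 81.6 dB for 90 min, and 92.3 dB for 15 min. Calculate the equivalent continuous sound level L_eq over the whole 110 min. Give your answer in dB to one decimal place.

The energy average is taken in the linear domain: L_eq = 10·log₁₀[(Σ tᵢ·10^(Lᵢ/10))/T], T = 110 min.
Σ tᵢ·10^(Lᵢ/10) = 5·10^(79.5/10) + 90·10^(81.6/10) + 15·10^(92.3/10) = 3.893e+10.
L_eq = 10·log₁₀(3.893e+10/110) = 85.49 dB.

85.5 dB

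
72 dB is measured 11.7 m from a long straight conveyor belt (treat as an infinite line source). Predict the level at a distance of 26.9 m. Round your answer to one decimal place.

Line-source attenuation: ΔL = 10·log₁₀(r₂/r₁) = 10·log₁₀(26.9/11.7) = 3.616 dB.
L₂ = 72 − 10·log₁₀(26.9/11.7) = 72 − 3.616 = 68.38 dB.

68.4 dB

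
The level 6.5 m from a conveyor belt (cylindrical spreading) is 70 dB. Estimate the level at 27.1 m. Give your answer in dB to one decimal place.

For a line source, L₂ = L₁ − 10·log₁₀(r₂/r₁).
L₂ = 70 − 10·log₁₀(27.1/6.5) = 70 − 6.201 = 63.80 dB.

63.8 dB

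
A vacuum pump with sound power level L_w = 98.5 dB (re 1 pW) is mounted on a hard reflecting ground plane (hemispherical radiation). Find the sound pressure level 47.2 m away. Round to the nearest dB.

57 dB

Free-field hemispherical radiation: L_p = L_w − 10·log₁₀(2π·r²), r = 47.2 m.
2π·r² = 1.4e+04 m², 10·log₁₀ of that is 41.461 dB.
L_p = 98.5 − 41.461 = 57.04 dB.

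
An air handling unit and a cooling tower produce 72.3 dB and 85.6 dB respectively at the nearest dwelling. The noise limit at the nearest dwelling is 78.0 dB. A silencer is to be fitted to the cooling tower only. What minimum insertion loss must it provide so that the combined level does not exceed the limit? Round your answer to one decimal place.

9.0 dB

The untreated sources together contribute 10^(72.3/10) = 1.698e+07, i.e. 72.30 dB.
To meet 78.0 dB overall, the treated cooling tower may contribute at most 10^(78.0/10) − 1.698e+07 = 4.611e+07, i.e. 76.64 dB.
Required insertion loss = 85.6 − 76.64 = 8.96 dB.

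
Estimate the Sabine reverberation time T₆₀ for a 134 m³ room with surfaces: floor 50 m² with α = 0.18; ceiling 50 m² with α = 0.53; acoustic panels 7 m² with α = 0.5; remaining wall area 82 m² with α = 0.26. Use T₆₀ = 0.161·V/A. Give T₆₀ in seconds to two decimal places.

Summing Sᵢαᵢ: 50·0.18 + 50·0.53 + 7·0.5 + 82·0.26 = 60.32 m².
T₆₀ = 0.161·V/A = 0.161·134/60.32 = 0.358 s.

0.36 s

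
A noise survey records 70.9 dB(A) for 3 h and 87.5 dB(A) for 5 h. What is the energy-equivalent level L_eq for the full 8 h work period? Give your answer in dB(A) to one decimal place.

Weight each interval's intensity by its duration and average over T = 8 h:
Σ tᵢ·10^(Lᵢ/10) = 3·10^(70.9/10) + 5·10^(87.5/10) = 2.849e+09.
L_eq = 10·log₁₀(2.849e+09/8) = 85.52 dB(A).

85.5 dB(A)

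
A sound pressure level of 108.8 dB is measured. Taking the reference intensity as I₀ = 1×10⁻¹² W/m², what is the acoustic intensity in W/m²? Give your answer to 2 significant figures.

I = I₀·10^(L/10) = 10⁻¹² × 10^(108.8/10) = 10^(-1.120).

0.076 W/m²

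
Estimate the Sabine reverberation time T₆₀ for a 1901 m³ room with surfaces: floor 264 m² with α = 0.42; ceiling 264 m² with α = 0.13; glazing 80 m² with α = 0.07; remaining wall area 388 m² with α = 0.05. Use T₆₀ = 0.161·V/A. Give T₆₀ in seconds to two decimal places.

Summing Sᵢαᵢ: 264·0.42 + 264·0.13 + 80·0.07 + 388·0.05 = 170.20 m².
T₆₀ = 0.161·V/A = 0.161·1901/170.20 = 1.798 s.

1.80 s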